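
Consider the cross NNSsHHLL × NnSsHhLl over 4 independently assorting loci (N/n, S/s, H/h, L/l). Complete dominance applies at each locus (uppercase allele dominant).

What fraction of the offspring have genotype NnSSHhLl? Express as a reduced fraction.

P(NnSSHhLl) = 1/32

NNSsHHLL gametes: NSHL×8, NsHL×8
NnSsHhLl gametes: NSHL×1, NSHl×1, NShL×1, NShl×1, NsHL×1, NsHl×1, NshL×1, Nshl×1, nSHL×1, nSHl×1, nShL×1, nShl×1, nsHL×1, nsHl×1, nshL×1, nshl×1
NNSsHHLL×NnSsHhLl grid (16·16=256): NNSSHHLL=8 NNSSHHLl=8 NNSSHhLL=8 NNSSHhLl=8 NNSsHHLL=16 NNSsHHLl=16 NNSsHhLL=16 NNSsHhLl=16 NNssHHLL=8 NNssHHLl=8 NNssHhLL=8 NNssHhLl=8 NnSSHHLL=8 NnSSHHLl=8 NnSSHhLL=8 NnSSHhLl=8 NnSsHHLL=16 NnSsHHLl=16 NnSsHhLL=16 NnSsHhLl=16 NnssHHLL=8 NnssHHLl=8 NnssHhLL=8 NnssHhLl=8
NnSSHhLl hits 8/256; gcd=8; 8÷8/256÷8 = 1/32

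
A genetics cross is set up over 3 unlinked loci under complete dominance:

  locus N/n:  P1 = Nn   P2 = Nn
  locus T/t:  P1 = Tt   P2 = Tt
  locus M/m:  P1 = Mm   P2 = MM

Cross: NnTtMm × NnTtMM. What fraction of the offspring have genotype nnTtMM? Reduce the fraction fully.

NnTtMm gametes: NTM×1, NTm×1, NtM×1, Ntm×1, nTM×1, nTm×1, ntM×1, ntm×1
NnTtMM gametes: NTM×2, NtM×2, nTM×2, ntM×2
NnTtMm×NnTtMM grid (8·8=64): NNTTMM=2 NNTTMm=2 NNTtMM=4 NNTtMm=4 NNttMM=2 NNttMm=2 NnTTMM=4 NnTTMm=4 NnTtMM=8 NnTtMm=8 NnttMM=4 NnttMm=4 nnTTMM=2 nnTTMm=2 nnTtMM=4 nnTtMm=4 nnttMM=2 nnttMm=2
nnTtMM hits 4/64; gcd=4; 4÷4/64÷4 = 1/16

P(nnTtMM) = 1/16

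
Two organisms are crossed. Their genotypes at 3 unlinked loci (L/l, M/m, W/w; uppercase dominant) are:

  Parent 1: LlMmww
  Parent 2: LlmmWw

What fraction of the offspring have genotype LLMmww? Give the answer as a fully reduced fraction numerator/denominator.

P(LLMmww) = 1/16

LlMmww gametes: LMw×2, Lmw×2, lMw×2, lmw×2
LlmmWw gametes: LmW×2, Lmw×2, lmW×2, lmw×2
LlMmww×LlmmWw grid (8·8=64): LLMmWw=4 LLMmww=4 LLmmWw=4 LLmmww=4 LlMmWw=8 LlMmww=8 LlmmWw=8 Llmmww=8 llMmWw=4 llMmww=4 llmmWw=4 llmmww=4
LLMmww hits 4/64; gcd=4; 4÷4/64÷4 = 1/16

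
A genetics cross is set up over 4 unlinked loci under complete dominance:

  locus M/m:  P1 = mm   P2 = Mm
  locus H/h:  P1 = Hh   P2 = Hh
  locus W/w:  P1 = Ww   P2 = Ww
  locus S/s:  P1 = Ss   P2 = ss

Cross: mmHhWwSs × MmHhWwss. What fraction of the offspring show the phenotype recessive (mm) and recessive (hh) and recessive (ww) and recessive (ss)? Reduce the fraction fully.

P(mm hh ww ss) = 1/64

mmHhWwSs gametes: mHWS×2, mHWs×2, mHwS×2, mHws×2, mhWS×2, mhWs×2, mhwS×2, mhws×2
MmHhWwss gametes: MHWs×2, MHws×2, MhWs×2, Mhws×2, mHWs×2, mHws×2, mhWs×2, mhws×2
mmHhWwSs×MmHhWwss grid (16·16=256): MmHHWWSs=4 MmHHWWss=4 MmHHWwSs=8 MmHHWwss=8 MmHHwwSs=4 MmHHwwss=4 MmHhWWSs=8 MmHhWWss=8 MmHhWwSs=16 MmHhWwss=16 MmHhwwSs=8 MmHhwwss=8 MmhhWWSs=4 MmhhWWss=4 MmhhWwSs=8 MmhhWwss=8 MmhhwwSs=4 Mmhhwwss=4 mmHHWWSs=4 mmHHWWss=4 mmHHWwSs=8 mmHHWwss=8 mmHHwwSs=4 mmHHwwss=4 mmHhWWSs=8 mmHhWWss=8 mmHhWwSs=16 mmHhWwss=16 mmHhwwSs=8 mmHhwwss=8 mmhhWWSs=4 mmhhWWss=4 mmhhWwSs=8 mmhhWwss=8 mmhhwwSs=4 mmhhwwss=4
mm hh ww ss hits 4/256; gcd=4; 4÷4/256÷4 = 1/64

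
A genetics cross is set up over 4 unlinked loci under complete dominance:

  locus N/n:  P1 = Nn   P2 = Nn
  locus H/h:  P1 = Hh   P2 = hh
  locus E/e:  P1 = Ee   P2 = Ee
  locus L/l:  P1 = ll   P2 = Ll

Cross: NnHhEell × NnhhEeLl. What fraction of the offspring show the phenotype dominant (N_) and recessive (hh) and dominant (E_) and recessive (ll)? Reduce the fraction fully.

P(N_ hh E_ ll) = 9/64

NnHhEell gametes: NHEl×2, NHel×2, NhEl×2, Nhel×2, nHEl×2, nHel×2, nhEl×2, nhel×2
NnhhEeLl gametes: NhEL×2, NhEl×2, NheL×2, Nhel×2, nhEL×2, nhEl×2, nheL×2, nhel×2
NnHhEell×NnhhEeLl grid (16·16=256): NNHhEELl=4 NNHhEEll=4 NNHhEeLl=8 NNHhEell=8 NNHheeLl=4 NNHheell=4 NNhhEELl=4 NNhhEEll=4 NNhhEeLl=8 NNhhEell=8 NNhheeLl=4 NNhheell=4 NnHhEELl=8 NnHhEEll=8 NnHhEeLl=16 NnHhEell=16 NnHheeLl=8 NnHheell=8 NnhhEELl=8 NnhhEEll=8 NnhhEeLl=16 NnhhEell=16 NnhheeLl=8 Nnhheell=8 nnHhEELl=4 nnHhEEll=4 nnHhEeLl=8 nnHhEell=8 nnHheeLl=4 nnHheell=4 nnhhEELl=4 nnhhEEll=4 nnhhEeLl=8 nnhhEell=8 nnhheeLl=4 nnhheell=4
N_ hh E_ ll hits 36/256; gcd=4; 36÷4/256÷4 = 9/64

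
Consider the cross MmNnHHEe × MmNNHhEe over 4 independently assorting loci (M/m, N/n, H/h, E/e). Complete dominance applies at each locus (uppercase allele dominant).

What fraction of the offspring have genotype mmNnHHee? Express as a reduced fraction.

P(mmNnHHee) = 1/64

MmNnHHEe gametes: MNHE×2, MNHe×2, MnHE×2, MnHe×2, mNHE×2, mNHe×2, mnHE×2, mnHe×2
MmNNHhEe gametes: MNHE×2, MNHe×2, MNhE×2, MNhe×2, mNHE×2, mNHe×2, mNhE×2, mNhe×2
MmNnHHEe×MmNNHhEe grid (16·16=256): MMNNHHEE=4 MMNNHHEe=8 MMNNHHee=4 MMNNHhEE=4 MMNNHhEe=8 MMNNHhee=4 MMNnHHEE=4 MMNnHHEe=8 MMNnHHee=4 MMNnHhEE=4 MMNnHhEe=8 MMNnHhee=4 MmNNHHEE=8 MmNNHHEe=16 MmNNHHee=8 MmNNHhEE=8 MmNNHhEe=16 MmNNHhee=8 MmNnHHEE=8 MmNnHHEe=16 MmNnHHee=8 MmNnHhEE=8 MmNnHhEe=16 MmNnHhee=8 mmNNHHEE=4 mmNNHHEe=8 mmNNHHee=4 mmNNHhEE=4 mmNNHhEe=8 mmNNHhee=4 mmNnHHEE=4 mmNnHHEe=8 mmNnHHee=4 mmNnHhEE=4 mmNnHhEe=8 mmNnHhee=4
mmNnHHee hits 4/256; gcd=4; 4÷4/256÷4 = 1/64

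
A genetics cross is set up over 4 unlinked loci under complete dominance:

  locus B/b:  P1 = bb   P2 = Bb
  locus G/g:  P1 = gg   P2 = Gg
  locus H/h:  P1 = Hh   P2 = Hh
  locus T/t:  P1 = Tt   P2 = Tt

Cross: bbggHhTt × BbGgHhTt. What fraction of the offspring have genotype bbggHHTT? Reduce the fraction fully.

P(bbggHHTT) = 1/64

bbggHhTt gametes: bgHT×4, bgHt×4, bghT×4, bght×4
BbGgHhTt gametes: BGHT×1, BGHt×1, BGhT×1, BGht×1, BgHT×1, BgHt×1, BghT×1, Bght×1, bGHT×1, bGHt×1, bGhT×1, bGht×1, bgHT×1, bgHt×1, bghT×1, bght×1
bbggHhTt×BbGgHhTt grid (16·16=256): BbGgHHTT=4 BbGgHHTt=8 BbGgHHtt=4 BbGgHhTT=8 BbGgHhTt=16 BbGgHhtt=8 BbGghhTT=4 BbGghhTt=8 BbGghhtt=4 BbggHHTT=4 BbggHHTt=8 BbggHHtt=4 BbggHhTT=8 BbggHhTt=16 BbggHhtt=8 BbgghhTT=4 BbgghhTt=8 Bbgghhtt=4 bbGgHHTT=4 bbGgHHTt=8 bbGgHHtt=4 bbGgHhTT=8 bbGgHhTt=16 bbGgHhtt=8 bbGghhTT=4 bbGghhTt=8 bbGghhtt=4 bbggHHTT=4 bbggHHTt=8 bbggHHtt=4 bbggHhTT=8 bbggHhTt=16 bbggHhtt=8 bbgghhTT=4 bbgghhTt=8 bbgghhtt=4
bbggHHTT hits 4/256; gcd=4; 4÷4/256÷4 = 1/64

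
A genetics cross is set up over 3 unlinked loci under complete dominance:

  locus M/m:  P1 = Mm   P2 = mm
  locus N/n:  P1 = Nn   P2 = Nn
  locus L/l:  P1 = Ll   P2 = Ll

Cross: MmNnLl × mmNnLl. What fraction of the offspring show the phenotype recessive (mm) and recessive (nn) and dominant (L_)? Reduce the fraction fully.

MmNnLl gametes: MNL×1, MNl×1, MnL×1, Mnl×1, mNL×1, mNl×1, mnL×1, mnl×1
mmNnLl gametes: mNL×2, mNl×2, mnL×2, mnl×2
MmNnLl×mmNnLl grid (8·8=64): MmNNLL=2 MmNNLl=4 MmNNll=2 MmNnLL=4 MmNnLl=8 MmNnll=4 MmnnLL=2 MmnnLl=4 Mmnnll=2 mmNNLL=2 mmNNLl=4 mmNNll=2 mmNnLL=4 mmNnLl=8 mmNnll=4 mmnnLL=2 mmnnLl=4 mmnnll=2
mm nn L_ hits 6/64; gcd=2; 6÷2/64÷2 = 3/32

P(mm nn L_) = 3/32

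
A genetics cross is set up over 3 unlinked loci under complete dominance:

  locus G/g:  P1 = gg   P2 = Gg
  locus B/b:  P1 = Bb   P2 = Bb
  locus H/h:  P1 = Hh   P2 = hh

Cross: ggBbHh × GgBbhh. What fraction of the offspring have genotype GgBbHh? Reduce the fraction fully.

ggBbHh gametes: gBH×2, gBh×2, gbH×2, gbh×2
GgBbhh gametes: GBh×2, Gbh×2, gBh×2, gbh×2
ggBbHh×GgBbhh grid (8·8=64): GgBBHh=4 GgBBhh=4 GgBbHh=8 GgBbhh=8 GgbbHh=4 Ggbbhh=4 ggBBHh=4 ggBBhh=4 ggBbHh=8 ggBbhh=8 ggbbHh=4 ggbbhh=4
GgBbHh hits 8/64; gcd=8; 8÷8/64÷8 = 1/8

P(GgBbHh) = 1/8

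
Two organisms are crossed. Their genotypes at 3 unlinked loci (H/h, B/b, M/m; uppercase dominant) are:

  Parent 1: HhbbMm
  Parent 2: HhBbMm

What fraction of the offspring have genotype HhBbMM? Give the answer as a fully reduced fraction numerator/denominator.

HhbbMm gametes: HbM×2, Hbm×2, hbM×2, hbm×2
HhBbMm gametes: HBM×1, HBm×1, HbM×1, Hbm×1, hBM×1, hBm×1, hbM×1, hbm×1
HhbbMm×HhBbMm grid (8·8=64): HHBbMM=2 HHBbMm=4 HHBbmm=2 HHbbMM=2 HHbbMm=4 HHbbmm=2 HhBbMM=4 HhBbMm=8 HhBbmm=4 HhbbMM=4 HhbbMm=8 Hhbbmm=4 hhBbMM=2 hhBbMm=4 hhBbmm=2 hhbbMM=2 hhbbMm=4 hhbbmm=2
HhBbMM hits 4/64; gcd=4; 4÷4/64÷4 = 1/16

P(HhBbMM) = 1/16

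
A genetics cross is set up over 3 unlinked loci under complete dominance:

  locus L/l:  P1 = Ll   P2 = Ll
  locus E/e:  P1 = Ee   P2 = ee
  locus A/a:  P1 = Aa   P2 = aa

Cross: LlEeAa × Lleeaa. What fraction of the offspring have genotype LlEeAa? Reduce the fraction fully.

LlEeAa gametes: LEA×1, LEa×1, LeA×1, Lea×1, lEA×1, lEa×1, leA×1, lea×1
Lleeaa gametes: Lea×4, lea×4
LlEeAa×Lleeaa grid (8·8=64): LLEeAa=4 LLEeaa=4 LLeeAa=4 LLeeaa=4 LlEeAa=8 LlEeaa=8 LleeAa=8 Lleeaa=8 llEeAa=4 llEeaa=4 lleeAa=4 lleeaa=4
LlEeAa hits 8/64; gcd=8; 8÷8/64÷8 = 1/8

P(LlEeAa) = 1/8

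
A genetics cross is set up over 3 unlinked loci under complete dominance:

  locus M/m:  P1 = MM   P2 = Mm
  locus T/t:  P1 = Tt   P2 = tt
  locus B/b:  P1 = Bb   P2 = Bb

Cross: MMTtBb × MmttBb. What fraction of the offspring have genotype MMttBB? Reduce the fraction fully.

P(MMttBB) = 1/16

MMTtBb gametes: MTB×2, MTb×2, MtB×2, Mtb×2
MmttBb gametes: MtB×2, Mtb×2, mtB×2, mtb×2
MMTtBb×MmttBb grid (8·8=64): MMTtBB=4 MMTtBb=8 MMTtbb=4 MMttBB=4 MMttBb=8 MMttbb=4 MmTtBB=4 MmTtBb=8 MmTtbb=4 MmttBB=4 MmttBb=8 Mmttbb=4
MMttBB hits 4/64; gcd=4; 4÷4/64÷4 = 1/16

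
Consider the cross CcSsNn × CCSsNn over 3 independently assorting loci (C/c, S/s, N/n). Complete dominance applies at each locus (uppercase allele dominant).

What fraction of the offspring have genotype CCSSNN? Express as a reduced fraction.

CcSsNn gametes: CSN×1, CSn×1, CsN×1, Csn×1, cSN×1, cSn×1, csN×1, csn×1
CCSsNn gametes: CSN×2, CSn×2, CsN×2, Csn×2
CcSsNn×CCSsNn grid (8·8=64): CCSSNN=2 CCSSNn=4 CCSSnn=2 CCSsNN=4 CCSsNn=8 CCSsnn=4 CCssNN=2 CCssNn=4 CCssnn=2 CcSSNN=2 CcSSNn=4 CcSSnn=2 CcSsNN=4 CcSsNn=8 CcSsnn=4 CcssNN=2 CcssNn=4 Ccssnn=2
CCSSNN hits 2/64; gcd=2; 2÷2/64÷2 = 1/32

P(CCSSNN) = 1/32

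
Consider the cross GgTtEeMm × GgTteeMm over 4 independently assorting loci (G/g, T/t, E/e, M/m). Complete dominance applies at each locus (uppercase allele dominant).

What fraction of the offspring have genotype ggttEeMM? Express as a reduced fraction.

GgTtEeMm gametes: GTEM×1, GTEm×1, GTeM×1, GTem×1, GtEM×1, GtEm×1, GteM×1, Gtem×1, gTEM×1, gTEm×1, gTeM×1, gTem×1, gtEM×1, gtEm×1, gteM×1, gtem×1
GgTteeMm gametes: GTeM×2, GTem×2, GteM×2, Gtem×2, gTeM×2, gTem×2, gteM×2, gtem×2
GgTtEeMm×GgTteeMm grid (16·16=256): GGTTEeMM=2 GGTTEeMm=4 GGTTEemm=2 GGTTeeMM=2 GGTTeeMm=4 GGTTeemm=2 GGTtEeMM=4 GGTtEeMm=8 GGTtEemm=4 GGTteeMM=4 GGTteeMm=8 GGTteemm=4 GGttEeMM=2 GGttEeMm=4 GGttEemm=2 GGtteeMM=2 GGtteeMm=4 GGtteemm=2 GgTTEeMM=4 GgTTEeMm=8 GgTTEemm=4 GgTTeeMM=4 GgTTeeMm=8 GgTTeemm=4 GgTtEeMM=8 GgTtEeMm=16 GgTtEemm=8 GgTteeMM=8 GgTteeMm=16 GgTteemm=8 GgttEeMM=4 GgttEeMm=8 GgttEemm=4 GgtteeMM=4 GgtteeMm=8 Ggtteemm=4 ggTTEeMM=2 ggTTEeMm=4 ggTTEemm=2 ggTTeeMM=2 ggTTeeMm=4 ggTTeemm=2 ggTtEeMM=4 ggTtEeMm=8 ggTtEemm=4 ggTteeMM=4 ggTteeMm=8 ggTteemm=4 ggttEeMM=2 ggttEeMm=4 ggttEemm=2 ggtteeMM=2 ggtteeMm=4 ggtteemm=2
ggttEeMM hits 2/256; gcd=2; 2÷2/256÷2 = 1/128

P(ggttEeMM) = 1/128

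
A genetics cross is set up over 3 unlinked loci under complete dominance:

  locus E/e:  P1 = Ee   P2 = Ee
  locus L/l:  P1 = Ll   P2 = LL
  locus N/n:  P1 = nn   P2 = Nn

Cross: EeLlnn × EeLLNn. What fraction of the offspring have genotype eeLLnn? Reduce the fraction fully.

P(eeLLnn) = 1/16

EeLlnn gametes: ELn×2, Eln×2, eLn×2, eln×2
EeLLNn gametes: ELN×2, ELn×2, eLN×2, eLn×2
EeLlnn×EeLLNn grid (8·8=64): EELLNn=4 EELLnn=4 EELlNn=4 EELlnn=4 EeLLNn=8 EeLLnn=8 EeLlNn=8 EeLlnn=8 eeLLNn=4 eeLLnn=4 eeLlNn=4 eeLlnn=4
eeLLnn hits 4/64; gcd=4; 4÷4/64÷4 = 1/16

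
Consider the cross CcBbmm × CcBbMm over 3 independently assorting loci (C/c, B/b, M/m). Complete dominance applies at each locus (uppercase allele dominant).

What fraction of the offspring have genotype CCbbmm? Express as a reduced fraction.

P(CCbbmm) = 1/32

CcBbmm gametes: CBm×2, Cbm×2, cBm×2, cbm×2
CcBbMm gametes: CBM×1, CBm×1, CbM×1, Cbm×1, cBM×1, cBm×1, cbM×1, cbm×1
CcBbmm×CcBbMm grid (8·8=64): CCBBMm=2 CCBBmm=2 CCBbMm=4 CCBbmm=4 CCbbMm=2 CCbbmm=2 CcBBMm=4 CcBBmm=4 CcBbMm=8 CcBbmm=8 CcbbMm=4 Ccbbmm=4 ccBBMm=2 ccBBmm=2 ccBbMm=4 ccBbmm=4 ccbbMm=2 ccbbmm=2
CCbbmm hits 2/64; gcd=2; 2÷2/64÷2 = 1/32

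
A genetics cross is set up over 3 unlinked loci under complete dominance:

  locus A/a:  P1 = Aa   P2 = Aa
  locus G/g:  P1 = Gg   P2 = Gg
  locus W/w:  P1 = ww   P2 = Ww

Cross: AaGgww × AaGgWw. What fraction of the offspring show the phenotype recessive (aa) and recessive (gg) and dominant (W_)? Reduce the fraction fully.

AaGgww gametes: AGw×2, Agw×2, aGw×2, agw×2
AaGgWw gametes: AGW×1, AGw×1, AgW×1, Agw×1, aGW×1, aGw×1, agW×1, agw×1
AaGgww×AaGgWw grid (8·8=64): AAGGWw=2 AAGGww=2 AAGgWw=4 AAGgww=4 AAggWw=2 AAggww=2 AaGGWw=4 AaGGww=4 AaGgWw=8 AaGgww=8 AaggWw=4 Aaggww=4 aaGGWw=2 aaGGww=2 aaGgWw=4 aaGgww=4 aaggWw=2 aaggww=2
aa gg W_ hits 2/64; gcd=2; 2÷2/64÷2 = 1/32

P(aa gg W_) = 1/32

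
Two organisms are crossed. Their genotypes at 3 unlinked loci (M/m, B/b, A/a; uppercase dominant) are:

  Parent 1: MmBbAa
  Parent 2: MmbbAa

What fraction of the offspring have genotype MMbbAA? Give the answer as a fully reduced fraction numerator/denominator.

MmBbAa gametes: MBA×1, MBa×1, MbA×1, Mba×1, mBA×1, mBa×1, mbA×1, mba×1
MmbbAa gametes: MbA×2, Mba×2, mbA×2, mba×2
MmBbAa×MmbbAa grid (8·8=64): MMBbAA=2 MMBbAa=4 MMBbaa=2 MMbbAA=2 MMbbAa=4 MMbbaa=2 MmBbAA=4 MmBbAa=8 MmBbaa=4 MmbbAA=4 MmbbAa=8 Mmbbaa=4 mmBbAA=2 mmBbAa=4 mmBbaa=2 mmbbAA=2 mmbbAa=4 mmbbaa=2
MMbbAA hits 2/64; gcd=2; 2÷2/64÷2 = 1/32

P(MMbbAA) = 1/32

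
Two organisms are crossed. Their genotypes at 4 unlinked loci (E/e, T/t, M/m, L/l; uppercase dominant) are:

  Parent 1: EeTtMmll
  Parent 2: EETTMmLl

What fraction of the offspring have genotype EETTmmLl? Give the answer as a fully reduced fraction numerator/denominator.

P(EETTmmLl) = 1/32

EeTtMmll gametes: ETMl×2, ETml×2, EtMl×2, Etml×2, eTMl×2, eTml×2, etMl×2, etml×2
EETTMmLl gametes: ETML×4, ETMl×4, ETmL×4, ETml×4
EeTtMmll×EETTMmLl grid (16·16=256): EETTMMLl=8 EETTMMll=8 EETTMmLl=16 EETTMmll=16 EETTmmLl=8 EETTmmll=8 EETtMMLl=8 EETtMMll=8 EETtMmLl=16 EETtMmll=16 EETtmmLl=8 EETtmmll=8 EeTTMMLl=8 EeTTMMll=8 EeTTMmLl=16 EeTTMmll=16 EeTTmmLl=8 EeTTmmll=8 EeTtMMLl=8 EeTtMMll=8 EeTtMmLl=16 EeTtMmll=16 EeTtmmLl=8 EeTtmmll=8
EETTmmLl hits 8/256; gcd=8; 8÷8/256÷8 = 1/32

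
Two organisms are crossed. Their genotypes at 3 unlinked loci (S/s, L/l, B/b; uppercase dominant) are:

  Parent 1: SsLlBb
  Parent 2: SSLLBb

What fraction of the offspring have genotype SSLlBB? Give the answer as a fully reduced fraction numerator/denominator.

SsLlBb gametes: SLB×1, SLb×1, SlB×1, Slb×1, sLB×1, sLb×1, slB×1, slb×1
SSLLBb gametes: SLB×4, SLb×4
SsLlBb×SSLLBb grid (8·8=64): SSLLBB=4 SSLLBb=8 SSLLbb=4 SSLlBB=4 SSLlBb=8 SSLlbb=4 SsLLBB=4 SsLLBb=8 SsLLbb=4 SsLlBB=4 SsLlBb=8 SsLlbb=4
SSLlBB hits 4/64; gcd=4; 4÷4/64÷4 = 1/16

P(SSLlBB) = 1/16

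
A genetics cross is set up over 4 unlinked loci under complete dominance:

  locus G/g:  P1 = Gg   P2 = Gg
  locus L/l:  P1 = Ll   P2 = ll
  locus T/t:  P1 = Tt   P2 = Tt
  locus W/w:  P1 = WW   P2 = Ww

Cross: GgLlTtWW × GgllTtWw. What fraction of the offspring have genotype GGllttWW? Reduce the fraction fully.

P(GGllttWW) = 1/64

GgLlTtWW gametes: GLTW×2, GLtW×2, GlTW×2, GltW×2, gLTW×2, gLtW×2, glTW×2, gltW×2
GgllTtWw gametes: GlTW×2, GlTw×2, GltW×2, Gltw×2, glTW×2, glTw×2, gltW×2, gltw×2
GgLlTtWW×GgllTtWw grid (16·16=256): GGLlTTWW=4 GGLlTTWw=4 GGLlTtWW=8 GGLlTtWw=8 GGLlttWW=4 GGLlttWw=4 GGllTTWW=4 GGllTTWw=4 GGllTtWW=8 GGllTtWw=8 GGllttWW=4 GGllttWw=4 GgLlTTWW=8 GgLlTTWw=8 GgLlTtWW=16 GgLlTtWw=16 GgLlttWW=8 GgLlttWw=8 GgllTTWW=8 GgllTTWw=8 GgllTtWW=16 GgllTtWw=16 GgllttWW=8 GgllttWw=8 ggLlTTWW=4 ggLlTTWw=4 ggLlTtWW=8 ggLlTtWw=8 ggLlttWW=4 ggLlttWw=4 ggllTTWW=4 ggllTTWw=4 ggllTtWW=8 ggllTtWw=8 ggllttWW=4 ggllttWw=4
GGllttWW hits 4/256; gcd=4; 4÷4/256÷4 = 1/64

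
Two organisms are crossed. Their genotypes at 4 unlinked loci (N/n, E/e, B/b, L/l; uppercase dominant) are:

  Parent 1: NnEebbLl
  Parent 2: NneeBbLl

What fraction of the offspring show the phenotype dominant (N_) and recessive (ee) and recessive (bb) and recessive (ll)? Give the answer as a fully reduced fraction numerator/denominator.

NnEebbLl gametes: NEbL×2, NEbl×2, NebL×2, Nebl×2, nEbL×2, nEbl×2, nebL×2, nebl×2
NneeBbLl gametes: NeBL×2, NeBl×2, NebL×2, Nebl×2, neBL×2, neBl×2, nebL×2, nebl×2
NnEebbLl×NneeBbLl grid (16·16=256): NNEeBbLL=4 NNEeBbLl=8 NNEeBbll=4 NNEebbLL=4 NNEebbLl=8 NNEebbll=4 NNeeBbLL=4 NNeeBbLl=8 NNeeBbll=4 NNeebbLL=4 NNeebbLl=8 NNeebbll=4 NnEeBbLL=8 NnEeBbLl=16 NnEeBbll=8 NnEebbLL=8 NnEebbLl=16 NnEebbll=8 NneeBbLL=8 NneeBbLl=16 NneeBbll=8 NneebbLL=8 NneebbLl=16 Nneebbll=8 nnEeBbLL=4 nnEeBbLl=8 nnEeBbll=4 nnEebbLL=4 nnEebbLl=8 nnEebbll=4 nneeBbLL=4 nneeBbLl=8 nneeBbll=4 nneebbLL=4 nneebbLl=8 nneebbll=4
N_ ee bb ll hits 12/256; gcd=4; 12÷4/256÷4 = 3/64

P(N_ ee bb ll) = 3/64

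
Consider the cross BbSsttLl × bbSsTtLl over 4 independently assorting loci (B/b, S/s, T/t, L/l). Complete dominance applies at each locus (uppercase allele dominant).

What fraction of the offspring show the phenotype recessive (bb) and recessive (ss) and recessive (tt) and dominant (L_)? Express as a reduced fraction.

P(bb ss tt L_) = 3/64

BbSsttLl gametes: BStL×2, BStl×2, BstL×2, Bstl×2, bStL×2, bStl×2, bstL×2, bstl×2
bbSsTtLl gametes: bSTL×2, bSTl×2, bStL×2, bStl×2, bsTL×2, bsTl×2, bstL×2, bstl×2
BbSsttLl×bbSsTtLl grid (16·16=256): BbSSTtLL=4 BbSSTtLl=8 BbSSTtll=4 BbSSttLL=4 BbSSttLl=8 BbSSttll=4 BbSsTtLL=8 BbSsTtLl=16 BbSsTtll=8 BbSsttLL=8 BbSsttLl=16 BbSsttll=8 BbssTtLL=4 BbssTtLl=8 BbssTtll=4 BbssttLL=4 BbssttLl=8 Bbssttll=4 bbSSTtLL=4 bbSSTtLl=8 bbSSTtll=4 bbSSttLL=4 bbSSttLl=8 bbSSttll=4 bbSsTtLL=8 bbSsTtLl=16 bbSsTtll=8 bbSsttLL=8 bbSsttLl=16 bbSsttll=8 bbssTtLL=4 bbssTtLl=8 bbssTtll=4 bbssttLL=4 bbssttLl=8 bbssttll=4
bb ss tt L_ hits 12/256; gcd=4; 12÷4/256÷4 = 3/64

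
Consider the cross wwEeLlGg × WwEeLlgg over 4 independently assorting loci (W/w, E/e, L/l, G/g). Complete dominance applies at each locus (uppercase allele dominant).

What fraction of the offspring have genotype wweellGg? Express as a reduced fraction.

wwEeLlGg gametes: wELG×2, wELg×2, wElG×2, wElg×2, weLG×2, weLg×2, welG×2, welg×2
WwEeLlgg gametes: WELg×2, WElg×2, WeLg×2, Welg×2, wELg×2, wElg×2, weLg×2, welg×2
wwEeLlGg×WwEeLlgg grid (16·16=256): WwEELLGg=4 WwEELLgg=4 WwEELlGg=8 WwEELlgg=8 WwEEllGg=4 WwEEllgg=4 WwEeLLGg=8 WwEeLLgg=8 WwEeLlGg=16 WwEeLlgg=16 WwEellGg=8 WwEellgg=8 WweeLLGg=4 WweeLLgg=4 WweeLlGg=8 WweeLlgg=8 WweellGg=4 Wweellgg=4 wwEELLGg=4 wwEELLgg=4 wwEELlGg=8 wwEELlgg=8 wwEEllGg=4 wwEEllgg=4 wwEeLLGg=8 wwEeLLgg=8 wwEeLlGg=16 wwEeLlgg=16 wwEellGg=8 wwEellgg=8 wweeLLGg=4 wweeLLgg=4 wweeLlGg=8 wweeLlgg=8 wweellGg=4 wweellgg=4
wweellGg hits 4/256; gcd=4; 4÷4/256÷4 = 1/64

P(wweellGg) = 1/64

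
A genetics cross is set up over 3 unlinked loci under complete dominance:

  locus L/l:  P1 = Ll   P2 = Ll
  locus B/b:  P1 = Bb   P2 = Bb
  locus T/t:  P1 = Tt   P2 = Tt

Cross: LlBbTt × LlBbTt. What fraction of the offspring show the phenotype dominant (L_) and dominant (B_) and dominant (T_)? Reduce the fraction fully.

LlBbTt gametes: LBT×1, LBt×1, LbT×1, Lbt×1, lBT×1, lBt×1, lbT×1, lbt×1
LlBbTt gametes: LBT×1, LBt×1, LbT×1, Lbt×1, lBT×1, lBt×1, lbT×1, lbt×1
LlBbTt×LlBbTt grid (8·8=64): LLBBTT=1 LLBBTt=2 LLBBtt=1 LLBbTT=2 LLBbTt=4 LLBbtt=2 LLbbTT=1 LLbbTt=2 LLbbtt=1 LlBBTT=2 LlBBTt=4 LlBBtt=2 LlBbTT=4 LlBbTt=8 LlBbtt=4 LlbbTT=2 LlbbTt=4 Llbbtt=2 llBBTT=1 llBBTt=2 llBBtt=1 llBbTT=2 llBbTt=4 llBbtt=2 llbbTT=1 llbbTt=2 llbbtt=1
L_ B_ T_ hits 27/64; gcd=1; 27÷1/64÷1 = 27/64

P(L_ B_ T_) = 27/64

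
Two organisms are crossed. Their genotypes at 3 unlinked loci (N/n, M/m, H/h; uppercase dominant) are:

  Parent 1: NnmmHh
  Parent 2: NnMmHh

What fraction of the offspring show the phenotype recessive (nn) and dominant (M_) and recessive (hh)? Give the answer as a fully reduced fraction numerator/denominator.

P(nn M_ hh) = 1/32

NnmmHh gametes: NmH×2, Nmh×2, nmH×2, nmh×2
NnMmHh gametes: NMH×1, NMh×1, NmH×1, Nmh×1, nMH×1, nMh×1, nmH×1, nmh×1
NnmmHh×NnMmHh grid (8·8=64): NNMmHH=2 NNMmHh=4 NNMmhh=2 NNmmHH=2 NNmmHh=4 NNmmhh=2 NnMmHH=4 NnMmHh=8 NnMmhh=4 NnmmHH=4 NnmmHh=8 Nnmmhh=4 nnMmHH=2 nnMmHh=4 nnMmhh=2 nnmmHH=2 nnmmHh=4 nnmmhh=2
nn M_ hh hits 2/64; gcd=2; 2÷2/64÷2 = 1/32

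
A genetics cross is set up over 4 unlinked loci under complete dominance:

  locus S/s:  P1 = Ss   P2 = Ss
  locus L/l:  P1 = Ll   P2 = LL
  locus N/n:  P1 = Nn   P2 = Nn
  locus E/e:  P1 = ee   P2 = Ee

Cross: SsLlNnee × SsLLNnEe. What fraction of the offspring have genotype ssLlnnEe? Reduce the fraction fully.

SsLlNnee gametes: SLNe×2, SLne×2, SlNe×2, Slne×2, sLNe×2, sLne×2, slNe×2, slne×2
SsLLNnEe gametes: SLNE×2, SLNe×2, SLnE×2, SLne×2, sLNE×2, sLNe×2, sLnE×2, sLne×2
SsLlNnee×SsLLNnEe grid (16·16=256): SSLLNNEe=4 SSLLNNee=4 SSLLNnEe=8 SSLLNnee=8 SSLLnnEe=4 SSLLnnee=4 SSLlNNEe=4 SSLlNNee=4 SSLlNnEe=8 SSLlNnee=8 SSLlnnEe=4 SSLlnnee=4 SsLLNNEe=8 SsLLNNee=8 SsLLNnEe=16 SsLLNnee=16 SsLLnnEe=8 SsLLnnee=8 SsLlNNEe=8 SsLlNNee=8 SsLlNnEe=16 SsLlNnee=16 SsLlnnEe=8 SsLlnnee=8 ssLLNNEe=4 ssLLNNee=4 ssLLNnEe=8 ssLLNnee=8 ssLLnnEe=4 ssLLnnee=4 ssLlNNEe=4 ssLlNNee=4 ssLlNnEe=8 ssLlNnee=8 ssLlnnEe=4 ssLlnnee=4
ssLlnnEe hits 4/256; gcd=4; 4÷4/256÷4 = 1/64

P(ssLlnnEe) = 1/64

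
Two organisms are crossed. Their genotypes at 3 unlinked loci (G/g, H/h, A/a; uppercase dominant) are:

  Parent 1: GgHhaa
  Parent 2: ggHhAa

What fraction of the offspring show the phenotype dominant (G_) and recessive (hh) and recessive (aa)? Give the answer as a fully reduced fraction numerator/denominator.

P(G_ hh aa) = 1/16

GgHhaa gametes: GHa×2, Gha×2, gHa×2, gha×2
ggHhAa gametes: gHA×2, gHa×2, ghA×2, gha×2
GgHhaa×ggHhAa grid (8·8=64): GgHHAa=4 GgHHaa=4 GgHhAa=8 GgHhaa=8 GghhAa=4 Gghhaa=4 ggHHAa=4 ggHHaa=4 ggHhAa=8 ggHhaa=8 gghhAa=4 gghhaa=4
G_ hh aa hits 4/64; gcd=4; 4÷4/64÷4 = 1/16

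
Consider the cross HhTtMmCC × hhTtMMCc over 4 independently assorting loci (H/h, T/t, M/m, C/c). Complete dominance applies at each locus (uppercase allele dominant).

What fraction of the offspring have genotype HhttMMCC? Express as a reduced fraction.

P(HhttMMCC) = 1/32

HhTtMmCC gametes: HTMC×2, HTmC×2, HtMC×2, HtmC×2, hTMC×2, hTmC×2, htMC×2, htmC×2
hhTtMMCc gametes: hTMC×4, hTMc×4, htMC×4, htMc×4
HhTtMmCC×hhTtMMCc grid (16·16=256): HhTTMMCC=8 HhTTMMCc=8 HhTTMmCC=8 HhTTMmCc=8 HhTtMMCC=16 HhTtMMCc=16 HhTtMmCC=16 HhTtMmCc=16 HhttMMCC=8 HhttMMCc=8 HhttMmCC=8 HhttMmCc=8 hhTTMMCC=8 hhTTMMCc=8 hhTTMmCC=8 hhTTMmCc=8 hhTtMMCC=16 hhTtMMCc=16 hhTtMmCC=16 hhTtMmCc=16 hhttMMCC=8 hhttMMCc=8 hhttMmCC=8 hhttMmCc=8
HhttMMCC hits 8/256; gcd=8; 8÷8/256÷8 = 1/32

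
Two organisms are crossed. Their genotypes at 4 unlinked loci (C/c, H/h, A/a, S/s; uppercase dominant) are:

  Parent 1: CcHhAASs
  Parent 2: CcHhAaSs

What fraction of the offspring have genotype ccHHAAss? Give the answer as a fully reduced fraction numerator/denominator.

P(ccHHAAss) = 1/128

CcHhAASs gametes: CHAS×2, CHAs×2, ChAS×2, ChAs×2, cHAS×2, cHAs×2, chAS×2, chAs×2
CcHhAaSs gametes: CHAS×1, CHAs×1, CHaS×1, CHas×1, ChAS×1, ChAs×1, ChaS×1, Chas×1, cHAS×1, cHAs×1, cHaS×1, cHas×1, chAS×1, chAs×1, chaS×1, chas×1
CcHhAASs×CcHhAaSs grid (16·16=256): CCHHAASS=2 CCHHAASs=4 CCHHAAss=2 CCHHAaSS=2 CCHHAaSs=4 CCHHAass=2 CCHhAASS=4 CCHhAASs=8 CCHhAAss=4 CCHhAaSS=4 CCHhAaSs=8 CCHhAass=4 CChhAASS=2 CChhAASs=4 CChhAAss=2 CChhAaSS=2 CChhAaSs=4 CChhAass=2 CcHHAASS=4 CcHHAASs=8 CcHHAAss=4 CcHHAaSS=4 CcHHAaSs=8 CcHHAass=4 CcHhAASS=8 CcHhAASs=16 CcHhAAss=8 CcHhAaSS=8 CcHhAaSs=16 CcHhAass=8 CchhAASS=4 CchhAASs=8 CchhAAss=4 CchhAaSS=4 CchhAaSs=8 CchhAass=4 ccHHAASS=2 ccHHAASs=4 ccHHAAss=2 ccHHAaSS=2 ccHHAaSs=4 ccHHAass=2 ccHhAASS=4 ccHhAASs=8 ccHhAAss=4 ccHhAaSS=4 ccHhAaSs=8 ccHhAass=4 cchhAASS=2 cchhAASs=4 cchhAAss=2 cchhAaSS=2 cchhAaSs=4 cchhAass=2
ccHHAAss hits 2/256; gcd=2; 2÷2/256÷2 = 1/128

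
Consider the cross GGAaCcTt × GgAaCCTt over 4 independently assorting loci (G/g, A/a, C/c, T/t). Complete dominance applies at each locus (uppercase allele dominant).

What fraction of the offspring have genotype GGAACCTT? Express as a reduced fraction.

GGAaCcTt gametes: GACT×2, GACt×2, GAcT×2, GAct×2, GaCT×2, GaCt×2, GacT×2, Gact×2
GgAaCCTt gametes: GACT×2, GACt×2, GaCT×2, GaCt×2, gACT×2, gACt×2, gaCT×2, gaCt×2
GGAaCcTt×GgAaCCTt grid (16·16=256): GGAACCTT=4 GGAACCTt=8 GGAACCtt=4 GGAACcTT=4 GGAACcTt=8 GGAACctt=4 GGAaCCTT=8 GGAaCCTt=16 GGAaCCtt=8 GGAaCcTT=8 GGAaCcTt=16 GGAaCctt=8 GGaaCCTT=4 GGaaCCTt=8 GGaaCCtt=4 GGaaCcTT=4 GGaaCcTt=8 GGaaCctt=4 GgAACCTT=4 GgAACCTt=8 GgAACCtt=4 GgAACcTT=4 GgAACcTt=8 GgAACctt=4 GgAaCCTT=8 GgAaCCTt=16 GgAaCCtt=8 GgAaCcTT=8 GgAaCcTt=16 GgAaCctt=8 GgaaCCTT=4 GgaaCCTt=8 GgaaCCtt=4 GgaaCcTT=4 GgaaCcTt=8 GgaaCctt=4
GGAACCTT hits 4/256; gcd=4; 4÷4/256÷4 = 1/64

P(GGAACCTT) = 1/64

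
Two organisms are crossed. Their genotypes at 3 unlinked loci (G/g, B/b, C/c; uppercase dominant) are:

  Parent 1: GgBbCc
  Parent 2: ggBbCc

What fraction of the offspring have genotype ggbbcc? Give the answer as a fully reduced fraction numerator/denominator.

GgBbCc gametes: GBC×1, GBc×1, GbC×1, Gbc×1, gBC×1, gBc×1, gbC×1, gbc×1
ggBbCc gametes: gBC×2, gBc×2, gbC×2, gbc×2
GgBbCc×ggBbCc grid (8·8=64): GgBBCC=2 GgBBCc=4 GgBBcc=2 GgBbCC=4 GgBbCc=8 GgBbcc=4 GgbbCC=2 GgbbCc=4 Ggbbcc=2 ggBBCC=2 ggBBCc=4 ggBBcc=2 ggBbCC=4 ggBbCc=8 ggBbcc=4 ggbbCC=2 ggbbCc=4 ggbbcc=2
ggbbcc hits 2/64; gcd=2; 2÷2/64÷2 = 1/32

P(ggbbcc) = 1/32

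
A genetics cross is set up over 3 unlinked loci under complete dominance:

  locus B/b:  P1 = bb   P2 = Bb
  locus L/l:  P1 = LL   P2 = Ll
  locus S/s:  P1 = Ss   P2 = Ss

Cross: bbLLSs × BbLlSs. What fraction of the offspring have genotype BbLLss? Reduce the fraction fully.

P(BbLLss) = 1/16

bbLLSs gametes: bLS×4, bLs×4
BbLlSs gametes: BLS×1, BLs×1, BlS×1, Bls×1, bLS×1, bLs×1, blS×1, bls×1
bbLLSs×BbLlSs grid (8·8=64): BbLLSS=4 BbLLSs=8 BbLLss=4 BbLlSS=4 BbLlSs=8 BbLlss=4 bbLLSS=4 bbLLSs=8 bbLLss=4 bbLlSS=4 bbLlSs=8 bbLlss=4
BbLLss hits 4/64; gcd=4; 4÷4/64÷4 = 1/16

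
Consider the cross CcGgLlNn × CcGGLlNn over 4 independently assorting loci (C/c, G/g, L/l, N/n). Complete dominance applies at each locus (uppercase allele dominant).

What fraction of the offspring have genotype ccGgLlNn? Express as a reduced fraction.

CcGgLlNn gametes: CGLN×1, CGLn×1, CGlN×1, CGln×1, CgLN×1, CgLn×1, CglN×1, Cgln×1, cGLN×1, cGLn×1, cGlN×1, cGln×1, cgLN×1, cgLn×1, cglN×1, cgln×1
CcGGLlNn gametes: CGLN×2, CGLn×2, CGlN×2, CGln×2, cGLN×2, cGLn×2, cGlN×2, cGln×2
CcGgLlNn×CcGGLlNn grid (16·16=256): CCGGLLNN=2 CCGGLLNn=4 CCGGLLnn=2 CCGGLlNN=4 CCGGLlNn=8 CCGGLlnn=4 CCGGllNN=2 CCGGllNn=4 CCGGllnn=2 CCGgLLNN=2 CCGgLLNn=4 CCGgLLnn=2 CCGgLlNN=4 CCGgLlNn=8 CCGgLlnn=4 CCGgllNN=2 CCGgllNn=4 CCGgllnn=2 CcGGLLNN=4 CcGGLLNn=8 CcGGLLnn=4 CcGGLlNN=8 CcGGLlNn=16 CcGGLlnn=8 CcGGllNN=4 CcGGllNn=8 CcGGllnn=4 CcGgLLNN=4 CcGgLLNn=8 CcGgLLnn=4 CcGgLlNN=8 CcGgLlNn=16 CcGgLlnn=8 CcGgllNN=4 CcGgllNn=8 CcGgllnn=4 ccGGLLNN=2 ccGGLLNn=4 ccGGLLnn=2 ccGGLlNN=4 ccGGLlNn=8 ccGGLlnn=4 ccGGllNN=2 ccGGllNn=4 ccGGllnn=2 ccGgLLNN=2 ccGgLLNn=4 ccGgLLnn=2 ccGgLlNN=4 ccGgLlNn=8 ccGgLlnn=4 ccGgllNN=2 ccGgllNn=4 ccGgllnn=2
ccGgLlNn hits 8/256; gcd=8; 8÷8/256÷8 = 1/32

P(ccGgLlNn) = 1/32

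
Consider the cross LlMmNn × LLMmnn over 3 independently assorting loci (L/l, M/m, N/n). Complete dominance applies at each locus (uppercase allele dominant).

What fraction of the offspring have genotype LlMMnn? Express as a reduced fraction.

LlMmNn gametes: LMN×1, LMn×1, LmN×1, Lmn×1, lMN×1, lMn×1, lmN×1, lmn×1
LLMmnn gametes: LMn×4, Lmn×4
LlMmNn×LLMmnn grid (8·8=64): LLMMNn=4 LLMMnn=4 LLMmNn=8 LLMmnn=8 LLmmNn=4 LLmmnn=4 LlMMNn=4 LlMMnn=4 LlMmNn=8 LlMmnn=8 LlmmNn=4 Llmmnn=4
LlMMnn hits 4/64; gcd=4; 4÷4/64÷4 = 1/16

P(LlMMnn) = 1/16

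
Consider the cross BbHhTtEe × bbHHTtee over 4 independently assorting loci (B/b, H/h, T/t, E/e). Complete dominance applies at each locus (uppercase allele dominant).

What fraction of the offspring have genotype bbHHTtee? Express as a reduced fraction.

BbHhTtEe gametes: BHTE×1, BHTe×1, BHtE×1, BHte×1, BhTE×1, BhTe×1, BhtE×1, Bhte×1, bHTE×1, bHTe×1, bHtE×1, bHte×1, bhTE×1, bhTe×1, bhtE×1, bhte×1
bbHHTtee gametes: bHTe×8, bHte×8
BbHhTtEe×bbHHTtee grid (16·16=256): BbHHTTEe=8 BbHHTTee=8 BbHHTtEe=16 BbHHTtee=16 BbHHttEe=8 BbHHttee=8 BbHhTTEe=8 BbHhTTee=8 BbHhTtEe=16 BbHhTtee=16 BbHhttEe=8 BbHhttee=8 bbHHTTEe=8 bbHHTTee=8 bbHHTtEe=16 bbHHTtee=16 bbHHttEe=8 bbHHttee=8 bbHhTTEe=8 bbHhTTee=8 bbHhTtEe=16 bbHhTtee=16 bbHhttEe=8 bbHhttee=8
bbHHTtee hits 16/256; gcd=16; 16÷16/256÷16 = 1/16

P(bbHHTtee) = 1/16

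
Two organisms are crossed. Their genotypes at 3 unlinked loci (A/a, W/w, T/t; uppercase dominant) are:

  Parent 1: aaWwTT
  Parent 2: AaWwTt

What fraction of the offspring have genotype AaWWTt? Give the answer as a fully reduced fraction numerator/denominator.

aaWwTT gametes: aWT×4, awT×4
AaWwTt gametes: AWT×1, AWt×1, AwT×1, Awt×1, aWT×1, aWt×1, awT×1, awt×1
aaWwTT×AaWwTt grid (8·8=64): AaWWTT=4 AaWWTt=4 AaWwTT=8 AaWwTt=8 AawwTT=4 AawwTt=4 aaWWTT=4 aaWWTt=4 aaWwTT=8 aaWwTt=8 aawwTT=4 aawwTt=4
AaWWTt hits 4/64; gcd=4; 4÷4/64÷4 = 1/16

P(AaWWTt) = 1/16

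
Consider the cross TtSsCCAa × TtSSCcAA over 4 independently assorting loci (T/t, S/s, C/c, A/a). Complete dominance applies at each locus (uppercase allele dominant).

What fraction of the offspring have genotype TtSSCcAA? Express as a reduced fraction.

P(TtSSCcAA) = 1/16

TtSsCCAa gametes: TSCA×2, TSCa×2, TsCA×2, TsCa×2, tSCA×2, tSCa×2, tsCA×2, tsCa×2
TtSSCcAA gametes: TSCA×4, TScA×4, tSCA×4, tScA×4
TtSsCCAa×TtSSCcAA grid (16·16=256): TTSSCCAA=8 TTSSCCAa=8 TTSSCcAA=8 TTSSCcAa=8 TTSsCCAA=8 TTSsCCAa=8 TTSsCcAA=8 TTSsCcAa=8 TtSSCCAA=16 TtSSCCAa=16 TtSSCcAA=16 TtSSCcAa=16 TtSsCCAA=16 TtSsCCAa=16 TtSsCcAA=16 TtSsCcAa=16 ttSSCCAA=8 ttSSCCAa=8 ttSSCcAA=8 ttSSCcAa=8 ttSsCCAA=8 ttSsCCAa=8 ttSsCcAA=8 ttSsCcAa=8
TtSSCcAA hits 16/256; gcd=16; 16÷16/256÷16 = 1/16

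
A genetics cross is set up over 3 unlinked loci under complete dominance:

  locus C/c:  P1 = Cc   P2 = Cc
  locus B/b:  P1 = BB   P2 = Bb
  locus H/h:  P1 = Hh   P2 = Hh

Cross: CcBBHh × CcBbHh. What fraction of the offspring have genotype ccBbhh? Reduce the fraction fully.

CcBBHh gametes: CBH×2, CBh×2, cBH×2, cBh×2
CcBbHh gametes: CBH×1, CBh×1, CbH×1, Cbh×1, cBH×1, cBh×1, cbH×1, cbh×1
CcBBHh×CcBbHh grid (8·8=64): CCBBHH=2 CCBBHh=4 CCBBhh=2 CCBbHH=2 CCBbHh=4 CCBbhh=2 CcBBHH=4 CcBBHh=8 CcBBhh=4 CcBbHH=4 CcBbHh=8 CcBbhh=4 ccBBHH=2 ccBBHh=4 ccBBhh=2 ccBbHH=2 ccBbHh=4 ccBbhh=2
ccBbhh hits 2/64; gcd=2; 2÷2/64÷2 = 1/32

P(ccBbhh) = 1/32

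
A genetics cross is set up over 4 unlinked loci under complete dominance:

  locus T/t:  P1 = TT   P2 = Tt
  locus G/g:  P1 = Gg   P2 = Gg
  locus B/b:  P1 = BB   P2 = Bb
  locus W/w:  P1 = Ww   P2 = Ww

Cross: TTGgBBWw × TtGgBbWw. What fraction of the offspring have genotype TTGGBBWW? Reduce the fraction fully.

TTGgBBWw gametes: TGBW×4, TGBw×4, TgBW×4, TgBw×4
TtGgBbWw gametes: TGBW×1, TGBw×1, TGbW×1, TGbw×1, TgBW×1, TgBw×1, TgbW×1, Tgbw×1, tGBW×1, tGBw×1, tGbW×1, tGbw×1, tgBW×1, tgBw×1, tgbW×1, tgbw×1
TTGgBBWw×TtGgBbWw grid (16·16=256): TTGGBBWW=4 TTGGBBWw=8 TTGGBBww=4 TTGGBbWW=4 TTGGBbWw=8 TTGGBbww=4 TTGgBBWW=8 TTGgBBWw=16 TTGgBBww=8 TTGgBbWW=8 TTGgBbWw=16 TTGgBbww=8 TTggBBWW=4 TTggBBWw=8 TTggBBww=4 TTggBbWW=4 TTggBbWw=8 TTggBbww=4 TtGGBBWW=4 TtGGBBWw=8 TtGGBBww=4 TtGGBbWW=4 TtGGBbWw=8 TtGGBbww=4 TtGgBBWW=8 TtGgBBWw=16 TtGgBBww=8 TtGgBbWW=8 TtGgBbWw=16 TtGgBbww=8 TtggBBWW=4 TtggBBWw=8 TtggBBww=4 TtggBbWW=4 TtggBbWw=8 TtggBbww=4
TTGGBBWW hits 4/256; gcd=4; 4÷4/256÷4 = 1/64

P(TTGGBBWW) = 1/64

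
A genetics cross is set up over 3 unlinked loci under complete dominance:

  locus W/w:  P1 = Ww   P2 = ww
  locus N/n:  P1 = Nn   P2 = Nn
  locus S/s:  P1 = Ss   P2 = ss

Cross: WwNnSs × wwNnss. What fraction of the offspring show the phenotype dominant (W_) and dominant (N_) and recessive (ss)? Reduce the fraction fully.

WwNnSs gametes: WNS×1, WNs×1, WnS×1, Wns×1, wNS×1, wNs×1, wnS×1, wns×1
wwNnss gametes: wNs×4, wns×4
WwNnSs×wwNnss grid (8·8=64): WwNNSs=4 WwNNss=4 WwNnSs=8 WwNnss=8 WwnnSs=4 Wwnnss=4 wwNNSs=4 wwNNss=4 wwNnSs=8 wwNnss=8 wwnnSs=4 wwnnss=4
W_ N_ ss hits 12/64; gcd=4; 12÷4/64÷4 = 3/16

P(W_ N_ ss) = 3/16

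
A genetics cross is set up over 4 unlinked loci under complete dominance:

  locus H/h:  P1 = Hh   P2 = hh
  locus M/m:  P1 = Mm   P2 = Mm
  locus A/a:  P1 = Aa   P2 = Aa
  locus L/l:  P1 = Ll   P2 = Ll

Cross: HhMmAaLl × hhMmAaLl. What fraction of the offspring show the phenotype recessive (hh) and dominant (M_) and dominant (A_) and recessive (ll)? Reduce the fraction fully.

HhMmAaLl gametes: HMAL×1, HMAl×1, HMaL×1, HMal×1, HmAL×1, HmAl×1, HmaL×1, Hmal×1, hMAL×1, hMAl×1, hMaL×1, hMal×1, hmAL×1, hmAl×1, hmaL×1, hmal×1
hhMmAaLl gametes: hMAL×2, hMAl×2, hMaL×2, hMal×2, hmAL×2, hmAl×2, hmaL×2, hmal×2
HhMmAaLl×hhMmAaLl grid (16·16=256): HhMMAALL=2 HhMMAALl=4 HhMMAAll=2 HhMMAaLL=4 HhMMAaLl=8 HhMMAall=4 HhMMaaLL=2 HhMMaaLl=4 HhMMaall=2 HhMmAALL=4 HhMmAALl=8 HhMmAAll=4 HhMmAaLL=8 HhMmAaLl=16 HhMmAall=8 HhMmaaLL=4 HhMmaaLl=8 HhMmaall=4 HhmmAALL=2 HhmmAALl=4 HhmmAAll=2 HhmmAaLL=4 HhmmAaLl=8 HhmmAall=4 HhmmaaLL=2 HhmmaaLl=4 Hhmmaall=2 hhMMAALL=2 hhMMAALl=4 hhMMAAll=2 hhMMAaLL=4 hhMMAaLl=8 hhMMAall=4 hhMMaaLL=2 hhMMaaLl=4 hhMMaall=2 hhMmAALL=4 hhMmAALl=8 hhMmAAll=4 hhMmAaLL=8 hhMmAaLl=16 hhMmAall=8 hhMmaaLL=4 hhMmaaLl=8 hhMmaall=4 hhmmAALL=2 hhmmAALl=4 hhmmAAll=2 hhmmAaLL=4 hhmmAaLl=8 hhmmAall=4 hhmmaaLL=2 hhmmaaLl=4 hhmmaall=2
hh M_ A_ ll hits 18/256; gcd=2; 18÷2/256÷2 = 9/128

P(hh M_ A_ ll) = 9/128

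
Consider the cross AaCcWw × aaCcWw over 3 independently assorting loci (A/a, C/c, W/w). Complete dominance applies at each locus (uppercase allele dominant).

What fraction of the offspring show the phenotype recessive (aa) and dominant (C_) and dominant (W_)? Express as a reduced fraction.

P(aa C_ W_) = 9/32

AaCcWw gametes: ACW×1, ACw×1, AcW×1, Acw×1, aCW×1, aCw×1, acW×1, acw×1
aaCcWw gametes: aCW×2, aCw×2, acW×2, acw×2
AaCcWw×aaCcWw grid (8·8=64): AaCCWW=2 AaCCWw=4 AaCCww=2 AaCcWW=4 AaCcWw=8 AaCcww=4 AaccWW=2 AaccWw=4 Aaccww=2 aaCCWW=2 aaCCWw=4 aaCCww=2 aaCcWW=4 aaCcWw=8 aaCcww=4 aaccWW=2 aaccWw=4 aaccww=2
aa C_ W_ hits 18/64; gcd=2; 18÷2/64÷2 = 9/32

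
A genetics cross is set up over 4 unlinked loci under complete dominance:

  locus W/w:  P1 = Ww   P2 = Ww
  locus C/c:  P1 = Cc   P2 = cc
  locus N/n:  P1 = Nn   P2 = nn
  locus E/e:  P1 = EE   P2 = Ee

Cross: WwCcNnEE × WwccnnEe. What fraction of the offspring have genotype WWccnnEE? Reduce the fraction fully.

WwCcNnEE gametes: WCNE×2, WCnE×2, WcNE×2, WcnE×2, wCNE×2, wCnE×2, wcNE×2, wcnE×2
WwccnnEe gametes: WcnE×4, Wcne×4, wcnE×4, wcne×4
WwCcNnEE×WwccnnEe grid (16·16=256): WWCcNnEE=8 WWCcNnEe=8 WWCcnnEE=8 WWCcnnEe=8 WWccNnEE=8 WWccNnEe=8 WWccnnEE=8 WWccnnEe=8 WwCcNnEE=16 WwCcNnEe=16 WwCcnnEE=16 WwCcnnEe=16 WwccNnEE=16 WwccNnEe=16 WwccnnEE=16 WwccnnEe=16 wwCcNnEE=8 wwCcNnEe=8 wwCcnnEE=8 wwCcnnEe=8 wwccNnEE=8 wwccNnEe=8 wwccnnEE=8 wwccnnEe=8
WWccnnEE hits 8/256; gcd=8; 8÷8/256÷8 = 1/32

P(WWccnnEE) = 1/32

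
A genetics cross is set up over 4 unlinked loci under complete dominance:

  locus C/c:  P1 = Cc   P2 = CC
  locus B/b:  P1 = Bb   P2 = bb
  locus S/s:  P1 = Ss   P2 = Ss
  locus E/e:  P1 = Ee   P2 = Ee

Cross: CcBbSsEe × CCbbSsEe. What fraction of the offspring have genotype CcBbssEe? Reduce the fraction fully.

P(CcBbssEe) = 1/32

CcBbSsEe gametes: CBSE×1, CBSe×1, CBsE×1, CBse×1, CbSE×1, CbSe×1, CbsE×1, Cbse×1, cBSE×1, cBSe×1, cBsE×1, cBse×1, cbSE×1, cbSe×1, cbsE×1, cbse×1
CCbbSsEe gametes: CbSE×4, CbSe×4, CbsE×4, Cbse×4
CcBbSsEe×CCbbSsEe grid (16·16=256): CCBbSSEE=4 CCBbSSEe=8 CCBbSSee=4 CCBbSsEE=8 CCBbSsEe=16 CCBbSsee=8 CCBbssEE=4 CCBbssEe=8 CCBbssee=4 CCbbSSEE=4 CCbbSSEe=8 CCbbSSee=4 CCbbSsEE=8 CCbbSsEe=16 CCbbSsee=8 CCbbssEE=4 CCbbssEe=8 CCbbssee=4 CcBbSSEE=4 CcBbSSEe=8 CcBbSSee=4 CcBbSsEE=8 CcBbSsEe=16 CcBbSsee=8 CcBbssEE=4 CcBbssEe=8 CcBbssee=4 CcbbSSEE=4 CcbbSSEe=8 CcbbSSee=4 CcbbSsEE=8 CcbbSsEe=16 CcbbSsee=8 CcbbssEE=4 CcbbssEe=8 Ccbbssee=4
CcBbssEe hits 8/256; gcd=8; 8÷8/256÷8 = 1/32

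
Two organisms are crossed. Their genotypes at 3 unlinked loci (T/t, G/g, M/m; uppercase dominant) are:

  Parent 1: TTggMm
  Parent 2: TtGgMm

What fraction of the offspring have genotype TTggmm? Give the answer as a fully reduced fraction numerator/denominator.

TTggMm gametes: TgM×4, Tgm×4
TtGgMm gametes: TGM×1, TGm×1, TgM×1, Tgm×1, tGM×1, tGm×1, tgM×1, tgm×1
TTggMm×TtGgMm grid (8·8=64): TTGgMM=4 TTGgMm=8 TTGgmm=4 TTggMM=4 TTggMm=8 TTggmm=4 TtGgMM=4 TtGgMm=8 TtGgmm=4 TtggMM=4 TtggMm=8 Ttggmm=4
TTggmm hits 4/64; gcd=4; 4÷4/64÷4 = 1/16

P(TTggmm) = 1/16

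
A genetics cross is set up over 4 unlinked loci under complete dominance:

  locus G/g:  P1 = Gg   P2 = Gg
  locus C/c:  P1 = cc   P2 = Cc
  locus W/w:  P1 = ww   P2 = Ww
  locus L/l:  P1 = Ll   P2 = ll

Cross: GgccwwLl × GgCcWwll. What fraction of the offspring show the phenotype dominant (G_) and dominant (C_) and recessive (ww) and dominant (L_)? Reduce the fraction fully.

GgccwwLl gametes: GcwL×4, Gcwl×4, gcwL×4, gcwl×4
GgCcWwll gametes: GCWl×2, GCwl×2, GcWl×2, Gcwl×2, gCWl×2, gCwl×2, gcWl×2, gcwl×2
GgccwwLl×GgCcWwll grid (16·16=256): GGCcWwLl=8 GGCcWwll=8 GGCcwwLl=8 GGCcwwll=8 GGccWwLl=8 GGccWwll=8 GGccwwLl=8 GGccwwll=8 GgCcWwLl=16 GgCcWwll=16 GgCcwwLl=16 GgCcwwll=16 GgccWwLl=16 GgccWwll=16 GgccwwLl=16 Ggccwwll=16 ggCcWwLl=8 ggCcWwll=8 ggCcwwLl=8 ggCcwwll=8 ggccWwLl=8 ggccWwll=8 ggccwwLl=8 ggccwwll=8
G_ C_ ww L_ hits 24/256; gcd=8; 24÷8/256÷8 = 3/32

P(G_ C_ ww L_) = 3/32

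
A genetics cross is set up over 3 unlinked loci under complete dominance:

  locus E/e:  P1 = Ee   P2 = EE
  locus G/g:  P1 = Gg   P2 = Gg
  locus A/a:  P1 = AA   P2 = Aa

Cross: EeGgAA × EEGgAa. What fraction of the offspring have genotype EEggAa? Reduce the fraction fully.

P(EEggAa) = 1/16

EeGgAA gametes: EGA×2, EgA×2, eGA×2, egA×2
EEGgAa gametes: EGA×2, EGa×2, EgA×2, Ega×2
EeGgAA×EEGgAa grid (8·8=64): EEGGAA=4 EEGGAa=4 EEGgAA=8 EEGgAa=8 EEggAA=4 EEggAa=4 EeGGAA=4 EeGGAa=4 EeGgAA=8 EeGgAa=8 EeggAA=4 EeggAa=4
EEggAa hits 4/64; gcd=4; 4÷4/64÷4 = 1/16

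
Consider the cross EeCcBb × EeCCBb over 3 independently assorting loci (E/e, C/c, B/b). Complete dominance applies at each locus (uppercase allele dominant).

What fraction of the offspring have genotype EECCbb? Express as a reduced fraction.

EeCcBb gametes: ECB×1, ECb×1, EcB×1, Ecb×1, eCB×1, eCb×1, ecB×1, ecb×1
EeCCBb gametes: ECB×2, ECb×2, eCB×2, eCb×2
EeCcBb×EeCCBb grid (8·8=64): EECCBB=2 EECCBb=4 EECCbb=2 EECcBB=2 EECcBb=4 EECcbb=2 EeCCBB=4 EeCCBb=8 EeCCbb=4 EeCcBB=4 EeCcBb=8 EeCcbb=4 eeCCBB=2 eeCCBb=4 eeCCbb=2 eeCcBB=2 eeCcBb=4 eeCcbb=2
EECCbb hits 2/64; gcd=2; 2÷2/64÷2 = 1/32

P(EECCbb) = 1/32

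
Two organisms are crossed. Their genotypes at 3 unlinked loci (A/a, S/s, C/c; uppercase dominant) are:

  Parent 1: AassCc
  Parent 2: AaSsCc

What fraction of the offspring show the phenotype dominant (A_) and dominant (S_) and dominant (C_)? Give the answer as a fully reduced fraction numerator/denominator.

P(A_ S_ C_) = 9/32

AassCc gametes: AsC×2, Asc×2, asC×2, asc×2
AaSsCc gametes: ASC×1, ASc×1, AsC×1, Asc×1, aSC×1, aSc×1, asC×1, asc×1
AassCc×AaSsCc grid (8·8=64): AASsCC=2 AASsCc=4 AASscc=2 AAssCC=2 AAssCc=4 AAsscc=2 AaSsCC=4 AaSsCc=8 AaSscc=4 AassCC=4 AassCc=8 Aasscc=4 aaSsCC=2 aaSsCc=4 aaSscc=2 aassCC=2 aassCc=4 aasscc=2
A_ S_ C_ hits 18/64; gcd=2; 18÷2/64÷2 = 9/32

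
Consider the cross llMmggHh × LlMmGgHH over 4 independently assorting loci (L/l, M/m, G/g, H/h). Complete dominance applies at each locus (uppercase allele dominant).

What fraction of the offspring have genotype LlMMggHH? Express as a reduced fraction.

llMmggHh gametes: lMgH×4, lMgh×4, lmgH×4, lmgh×4
LlMmGgHH gametes: LMGH×2, LMgH×2, LmGH×2, LmgH×2, lMGH×2, lMgH×2, lmGH×2, lmgH×2
llMmggHh×LlMmGgHH grid (16·16=256): LlMMGgHH=8 LlMMGgHh=8 LlMMggHH=8 LlMMggHh=8 LlMmGgHH=16 LlMmGgHh=16 LlMmggHH=16 LlMmggHh=16 LlmmGgHH=8 LlmmGgHh=8 LlmmggHH=8 LlmmggHh=8 llMMGgHH=8 llMMGgHh=8 llMMggHH=8 llMMggHh=8 llMmGgHH=16 llMmGgHh=16 llMmggHH=16 llMmggHh=16 llmmGgHH=8 llmmGgHh=8 llmmggHH=8 llmmggHh=8
LlMMggHH hits 8/256; gcd=8; 8÷8/256÷8 = 1/32

P(LlMMggHH) = 1/32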